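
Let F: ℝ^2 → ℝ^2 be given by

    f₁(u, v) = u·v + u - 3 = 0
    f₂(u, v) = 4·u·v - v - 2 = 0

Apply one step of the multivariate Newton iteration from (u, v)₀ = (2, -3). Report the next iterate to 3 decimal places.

(2.300, 0.800)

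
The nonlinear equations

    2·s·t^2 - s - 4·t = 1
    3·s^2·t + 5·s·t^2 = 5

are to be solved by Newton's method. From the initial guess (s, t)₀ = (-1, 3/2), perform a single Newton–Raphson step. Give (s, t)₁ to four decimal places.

(-0.5641, 0.6026)

At (-1, 3/2): F = (-10.5000, -11.7500).
Jacobian J = [[2·t^2 - 1, 4·s·t - 4], [6·s·t + 5·t^2, 3·s^2 + 10·s·t]].
At the point, J = [[3.5000, -10.0000], [2.2500, -12.0000]] (det J = -19.5000).
Solving J·Δ = −F gives Δ = (0.4359, -0.8974).
Then the next iterate is (s, t)₁ = (-0.5641, 0.6026).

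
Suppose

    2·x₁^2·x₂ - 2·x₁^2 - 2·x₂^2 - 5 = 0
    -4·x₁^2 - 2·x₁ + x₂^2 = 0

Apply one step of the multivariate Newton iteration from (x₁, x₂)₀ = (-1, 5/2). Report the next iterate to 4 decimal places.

(1.1389, -0.9167)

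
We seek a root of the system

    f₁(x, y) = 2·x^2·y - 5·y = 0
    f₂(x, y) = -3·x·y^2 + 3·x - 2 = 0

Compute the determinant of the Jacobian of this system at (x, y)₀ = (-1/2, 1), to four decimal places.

-6.0000

J = [[4·x·y, 2·x^2 - 5], [-3·y^2 + 3, -6·x·y]].
At the point, J = [[-2.0000, -4.5000], [0.0000, 3.0000]].
det J = -6.0000.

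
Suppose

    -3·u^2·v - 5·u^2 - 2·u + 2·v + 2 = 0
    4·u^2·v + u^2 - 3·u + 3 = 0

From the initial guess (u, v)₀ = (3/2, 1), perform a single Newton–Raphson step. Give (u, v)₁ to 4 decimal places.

(0.8972, 0.7203)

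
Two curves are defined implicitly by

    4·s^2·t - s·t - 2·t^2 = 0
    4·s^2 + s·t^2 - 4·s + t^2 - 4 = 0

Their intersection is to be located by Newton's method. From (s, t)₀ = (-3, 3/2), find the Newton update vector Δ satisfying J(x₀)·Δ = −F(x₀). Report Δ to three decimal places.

(1.514, 0.084)

At (-3, 3/2): F = (54.000, 39.500).
Jacobian J = [[8·s·t - t, 4·s^2 - s - 4·t], [8·s + t^2 - 4, 2·s·t + 2·t]].
At the point, J = [[-37.500, 33.000], [-25.750, -6.000]] (det J = 1074.750).
Solving J·Δ = −F gives Δ = (1.514, 0.084).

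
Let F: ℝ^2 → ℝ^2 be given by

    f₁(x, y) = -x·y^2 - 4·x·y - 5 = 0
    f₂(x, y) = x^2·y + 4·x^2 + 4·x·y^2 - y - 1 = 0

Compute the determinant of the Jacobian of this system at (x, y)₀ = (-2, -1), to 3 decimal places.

89.000

J = [[-y^2 - 4·y, -2·x·y - 4·x], [2·x·y + 8·x + 4·y^2, x^2 + 8·x·y - 1]].
At the point, J = [[3.000, 4.000], [-8.000, 19.000]].
det J = 89.000.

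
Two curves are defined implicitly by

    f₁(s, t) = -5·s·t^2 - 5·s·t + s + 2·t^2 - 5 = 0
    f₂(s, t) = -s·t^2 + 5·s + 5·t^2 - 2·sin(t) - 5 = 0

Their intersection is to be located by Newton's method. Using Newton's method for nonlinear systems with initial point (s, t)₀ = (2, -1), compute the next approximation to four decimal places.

(0.3586, -0.5598)

At (2, -1): F = (-1.0000, 9.682942).
Jacobian J = [[-5·t^2 - 5·t + 1, -10·s·t - 5·s + 4·t], [-t^2 + 5, -2·s·t + 10·t - 2·cos(t)]].
At the point, J = [[1.0000, 6.0000], [4.0000, -7.080605]] (det J = -31.080605).
Solving J·Δ = −F gives Δ = (-1.6414, 0.4402).
Then the next iterate is (s, t)₁ = (0.3586, -0.5598).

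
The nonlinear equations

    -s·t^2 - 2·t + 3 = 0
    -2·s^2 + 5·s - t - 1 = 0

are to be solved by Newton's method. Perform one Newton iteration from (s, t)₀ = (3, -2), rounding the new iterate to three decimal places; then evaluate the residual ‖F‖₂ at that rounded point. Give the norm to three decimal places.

0.876

At (3, -2): F = (-5.000, -2.000).
Jacobian J = [[-t^2, -2·s·t - 2], [-4·s + 5, -1]].
At the point, J = [[-4.000, 10.000], [-7.000, -1.000]] (det J = 74.000).
Solving J·Δ = −F gives Δ = (-0.338, 0.365).
Then the next iterate is (s, t)₁ = (2.662, -1.635).
Re-evaluating at (2.662, -1.635): F = (-0.84612, -0.22749), so ‖F‖₂ = 0.876.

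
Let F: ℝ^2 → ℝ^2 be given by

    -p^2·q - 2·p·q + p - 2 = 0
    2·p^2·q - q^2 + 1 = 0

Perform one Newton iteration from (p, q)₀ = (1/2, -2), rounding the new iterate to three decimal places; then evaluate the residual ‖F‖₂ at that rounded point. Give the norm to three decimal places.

At (1/2, -2): F = (1.000, -4.000).
Jacobian J = [[-2·p·q - 2·q + 1, -p^2 - 2·p], [4·p·q, 2·p^2 - 2·q]].
At the point, J = [[7.000, -1.250], [-4.000, 4.500]] (det J = 26.500).
Solving J·Δ = −F gives Δ = (0.019, 0.906).
Then the next iterate is (p, q)₁ = (0.519, -1.094).
Re-evaluating at (0.519, -1.094): F = (-0.05075, -0.78620), so ‖F‖₂ = 0.788.

0.788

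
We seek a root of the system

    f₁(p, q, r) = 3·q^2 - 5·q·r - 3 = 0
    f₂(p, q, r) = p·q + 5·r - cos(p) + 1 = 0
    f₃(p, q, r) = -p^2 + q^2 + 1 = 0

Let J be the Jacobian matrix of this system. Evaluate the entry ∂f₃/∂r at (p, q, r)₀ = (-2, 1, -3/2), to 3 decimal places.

∂f₃/∂r = 0.
At (-2, 1, -3/2) this is 0.000.

0.000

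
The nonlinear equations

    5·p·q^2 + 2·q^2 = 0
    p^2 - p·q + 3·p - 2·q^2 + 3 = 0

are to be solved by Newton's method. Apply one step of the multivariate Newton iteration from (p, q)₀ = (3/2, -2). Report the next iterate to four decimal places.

At (3/2, -2): F = (38.0000, 4.7500).
Jacobian J = [[5·q^2, 10·p·q + 4·q], [2·p - q + 3, -p - 4·q]].
At the point, J = [[20.0000, -38.0000], [8.0000, 6.5000]] (det J = 434.0000).
Solving J·Δ = −F gives Δ = (-0.9850, 0.4816).
Then the next iterate is (p, q)₁ = (0.5150, -1.5184).

(0.5150, -1.5184)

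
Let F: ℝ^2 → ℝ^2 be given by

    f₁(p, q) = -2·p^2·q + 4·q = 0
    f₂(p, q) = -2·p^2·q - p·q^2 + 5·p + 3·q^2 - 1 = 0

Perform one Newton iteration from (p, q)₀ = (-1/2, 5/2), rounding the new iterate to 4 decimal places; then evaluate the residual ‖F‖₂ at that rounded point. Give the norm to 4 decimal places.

6.6087

At (-1/2, 5/2): F = (8.7500, 17.1250).
Jacobian J = [[-4·p·q, -2·p^2 + 4], [-4·p·q - q^2 + 5, -2·p^2 - 2·p·q + 6·q]].
At the point, J = [[5.0000, 3.5000], [3.7500, 17.0000]] (det J = 71.8750).
Solving J·Δ = −F gives Δ = (-1.2357, -0.7348).
Then the next iterate is (p, q)₁ = (-1.7357, 1.7652).
Re-evaluating at (-1.7357, 1.7652): F = (-3.575075, -5.558261), so ‖F‖₂ = 6.6087.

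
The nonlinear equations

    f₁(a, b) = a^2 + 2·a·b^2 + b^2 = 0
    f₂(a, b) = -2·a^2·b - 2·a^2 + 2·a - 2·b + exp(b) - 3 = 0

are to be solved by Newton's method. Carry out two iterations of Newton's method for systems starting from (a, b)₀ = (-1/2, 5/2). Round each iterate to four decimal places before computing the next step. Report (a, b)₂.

At (-1/2, 5/2): F = (0.2500, 1.432494).
Jacobian J = [[2·a + 2·b^2, 4·a·b + 2·b], [-4·a·b - 4·a + 2, -2·a^2 + exp(b) - 2]].
At the point, J = [[11.5000, 0.0000], [9.0000, 9.682494]] (det J = 111.348681).
Solving J·Δ = −F gives Δ = (-0.0217, -0.1277).
Then the next iterate is (a, b)₁ = (-0.5217, 2.3723).
Round to (-0.5217, 2.3723) and repeat: F = (0.027924, 0.098341), J = [[10.212215, -0.205916], [9.037316, 8.177683]].
Δ = (-0.0029, -0.0088), so (a, b)₂ = (-0.5246, 2.3635).

(-0.5246, 2.3635)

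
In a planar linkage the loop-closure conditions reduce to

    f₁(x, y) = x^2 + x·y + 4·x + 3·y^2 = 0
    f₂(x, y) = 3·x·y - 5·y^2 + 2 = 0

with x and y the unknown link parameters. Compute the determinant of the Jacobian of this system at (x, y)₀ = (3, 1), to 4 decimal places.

-38.0000

J = [[2·x + y + 4, x + 6·y], [3·y, 3·x - 10·y]].
At the point, J = [[11.0000, 9.0000], [3.0000, -1.0000]].
det J = -38.0000.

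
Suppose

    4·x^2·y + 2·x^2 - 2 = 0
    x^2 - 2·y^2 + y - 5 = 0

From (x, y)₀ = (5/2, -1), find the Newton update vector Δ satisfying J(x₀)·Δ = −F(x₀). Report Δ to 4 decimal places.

(-0.1643, 0.5143)

At (5/2, -1): F = (-14.5000, -1.7500).
Jacobian J = [[8·x·y + 4·x, 4·x^2], [2·x, -4·y + 1]].
At the point, J = [[-10.0000, 25.0000], [5.0000, 5.0000]] (det J = -175.0000).
Solving J·Δ = −F gives Δ = (-0.1643, 0.5143).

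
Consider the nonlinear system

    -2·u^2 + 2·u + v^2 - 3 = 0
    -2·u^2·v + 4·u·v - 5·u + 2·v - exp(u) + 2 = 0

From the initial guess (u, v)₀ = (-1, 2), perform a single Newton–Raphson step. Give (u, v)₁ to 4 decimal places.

(-0.7374, 2.3561)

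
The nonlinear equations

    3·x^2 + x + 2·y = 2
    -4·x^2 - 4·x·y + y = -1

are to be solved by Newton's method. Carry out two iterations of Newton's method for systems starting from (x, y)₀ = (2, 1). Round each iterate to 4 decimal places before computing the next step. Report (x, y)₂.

(0.7630, -0.2071)

At (2, 1): F = (14.0000, -22.0000).
Jacobian J = [[6·x + 1, 2], [-8·x - 4·y, -4·x + 1]].
At the point, J = [[13.0000, 2.0000], [-20.0000, -7.0000]] (det J = -51.0000).
Solving J·Δ = −F gives Δ = (-1.0588, -0.1176).
Then the next iterate is (x, y)₁ = (0.9412, 0.8824).
Round to (0.9412, 0.8824) and repeat: F = (3.363572, -4.983089), J = [[6.6472, 2.0000], [-11.0592, -2.7648]].
Δ = (-0.1782, -1.0895), so (x, y)₂ = (0.7630, -0.2071).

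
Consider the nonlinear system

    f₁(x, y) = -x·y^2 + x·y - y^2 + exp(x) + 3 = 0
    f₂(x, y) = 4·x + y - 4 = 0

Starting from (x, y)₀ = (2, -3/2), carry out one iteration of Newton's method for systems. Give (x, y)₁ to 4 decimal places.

(1.3345, -1.3379)

At (2, -3/2): F = (0.639056, 2.5000).
Jacobian J = [[-y^2 + y + exp(x), -2·x·y + x - 2·y], [4, 1]].
At the point, J = [[3.639056, 11.0000], [4.0000, 1.0000]] (det J = -40.360944).
Solving J·Δ = −F gives Δ = (-0.6655, 0.1621).
Then the next iterate is (x, y)₁ = (1.3345, -1.3379).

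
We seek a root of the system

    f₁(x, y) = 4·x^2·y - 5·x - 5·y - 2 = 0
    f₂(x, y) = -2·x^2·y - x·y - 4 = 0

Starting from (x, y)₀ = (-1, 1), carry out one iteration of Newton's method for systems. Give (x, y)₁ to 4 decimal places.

At (-1, 1): F = (2.0000, -5.0000).
Jacobian J = [[8·x·y - 5, 4·x^2 - 5], [-4·x·y - y, -2·x^2 - x]].
At the point, J = [[-13.0000, -1.0000], [3.0000, -1.0000]] (det J = 16.0000).
Solving J·Δ = −F gives Δ = (0.4375, -3.6875).
Then the next iterate is (x, y)₁ = (-0.5625, -2.6875).

(-0.5625, -2.6875)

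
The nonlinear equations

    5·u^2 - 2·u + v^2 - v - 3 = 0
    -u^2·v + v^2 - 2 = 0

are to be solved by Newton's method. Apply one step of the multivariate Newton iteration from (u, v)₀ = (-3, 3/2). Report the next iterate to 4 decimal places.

(-1.4713, 1.5848)

At (-3, 3/2): F = (48.7500, -13.2500).
Jacobian J = [[10·u - 2, 2·v - 1], [-2·u·v, -u^2 + 2·v]].
At the point, J = [[-32.0000, 2.0000], [9.0000, -6.0000]] (det J = 174.0000).
Solving J·Δ = −F gives Δ = (1.5287, 0.0848).
Then the next iterate is (u, v)₁ = (-1.4713, 1.5848).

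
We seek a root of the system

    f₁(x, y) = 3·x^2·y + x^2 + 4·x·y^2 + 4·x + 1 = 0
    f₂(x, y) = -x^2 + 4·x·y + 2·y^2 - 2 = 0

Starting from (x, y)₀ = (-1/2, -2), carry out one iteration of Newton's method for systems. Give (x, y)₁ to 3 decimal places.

At (-1/2, -2): F = (-10.250, 9.750).
Jacobian J = [[6·x·y + 2·x + 4·y^2 + 4, 3·x^2 + 8·x·y], [-2·x + 4·y, 4·x + 4·y]].
At the point, J = [[25.000, 8.750], [-7.000, -10.000]] (det J = -188.750).
Solving J·Δ = −F gives Δ = (0.091, 0.911).
Then the next iterate is (x, y)₁ = (-0.409, -1.089).

(-0.409, -1.089)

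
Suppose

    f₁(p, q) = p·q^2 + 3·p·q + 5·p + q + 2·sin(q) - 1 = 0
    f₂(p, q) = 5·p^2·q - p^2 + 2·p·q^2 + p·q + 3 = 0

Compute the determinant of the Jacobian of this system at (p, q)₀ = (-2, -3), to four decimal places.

J = [[q^2 + 3·q + 5, 2·p·q + 3·p + 2·cos(q) + 1], [10·p·q - 2·p + 2·q^2 + q, 5·p^2 + 4·p·q + p]].
At the point, J = [[5.0000, 5.020015], [79.0000, 42.0000]].
det J = -186.5812.

-186.5812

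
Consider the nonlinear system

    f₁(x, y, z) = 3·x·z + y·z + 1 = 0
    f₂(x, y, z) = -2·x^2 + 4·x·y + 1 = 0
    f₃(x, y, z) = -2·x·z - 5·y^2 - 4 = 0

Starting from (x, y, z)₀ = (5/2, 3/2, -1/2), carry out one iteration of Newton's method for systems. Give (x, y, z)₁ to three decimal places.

(0.928, 0.521, -0.428)

At (5/2, 3/2, -1/2): F = (-3.500, 3.500, -12.750).
Jacobian J = [[3·z, z, 3·x + y], [-4·x + 4·y, 4·x, 0], [-2·z, -10·y, -2·x]].
At the point, J = [[-1.500, -0.500, 9.000], [-4.000, 10.000, 0.000], [1.000, -15.000, -5.000]] (det J = 535.000).
Solving J·Δ = −F gives Δ = (-1.572, -0.979, 0.072).
Then the next iterate is (x, y, z)₁ = (0.928, 0.521, -0.428).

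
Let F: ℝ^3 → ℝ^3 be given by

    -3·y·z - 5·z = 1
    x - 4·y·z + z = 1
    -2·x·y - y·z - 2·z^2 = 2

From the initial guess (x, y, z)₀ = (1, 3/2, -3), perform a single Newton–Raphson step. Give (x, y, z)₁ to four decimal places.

(3.4630, 1.0884, -0.4952)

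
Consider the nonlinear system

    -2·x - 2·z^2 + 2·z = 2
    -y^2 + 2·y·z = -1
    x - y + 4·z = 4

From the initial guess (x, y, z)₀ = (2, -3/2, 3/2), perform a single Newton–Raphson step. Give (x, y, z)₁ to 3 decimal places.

At (2, -3/2, 3/2): F = (-7.500, -5.750, 5.500).
Jacobian J = [[-2, 0, -4·z + 2], [0, -2·y + 2·z, 2·y], [1, -1, 4]].
At the point, J = [[-2.000, 0.000, -4.000], [0.000, 6.000, -3.000], [1.000, -1.000, 4.000]] (det J = -18.000).
Solving J·Δ = −F gives Δ = (-2.694, 0.694, -0.528).
Then the next iterate is (x, y, z)₁ = (-0.694, -0.806, 0.972).

(-0.694, -0.806, 0.972)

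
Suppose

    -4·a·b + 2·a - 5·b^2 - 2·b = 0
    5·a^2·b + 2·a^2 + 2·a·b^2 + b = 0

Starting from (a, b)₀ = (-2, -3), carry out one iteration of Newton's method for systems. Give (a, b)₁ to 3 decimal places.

At (-2, -3): F = (-67.000, -91.000).
Jacobian J = [[-4·b + 2, -4·a - 10·b - 2], [10·a·b + 4·a + 2·b^2, 5·a^2 + 4·a·b + 1]].
At the point, J = [[14.000, 36.000], [70.000, 45.000]] (det J = -1890.000).
Solving J·Δ = −F gives Δ = (0.138, 1.807).
Then the next iterate is (a, b)₁ = (-1.862, -1.193).

(-1.862, -1.193)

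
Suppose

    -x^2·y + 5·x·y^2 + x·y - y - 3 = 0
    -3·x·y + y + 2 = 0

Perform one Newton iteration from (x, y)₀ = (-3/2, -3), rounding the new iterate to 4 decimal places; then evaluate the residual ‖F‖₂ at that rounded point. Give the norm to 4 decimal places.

At (-3/2, -3): F = (-56.2500, -14.5000).
Jacobian J = [[-2·x·y + 5·y^2 + y, -x^2 + 10·x·y + x - 1], [-3·y, -3·x + 1]].
At the point, J = [[33.0000, 40.2500], [9.0000, 5.5000]] (det J = -180.7500).
Solving J·Δ = −F gives Δ = (1.5173, 0.1535).
Then the next iterate is (x, y)₁ = (0.0173, -2.8465).
Re-evaluating at (0.0173, -2.8465): F = (0.498979, -0.698767), so ‖F‖₂ = 0.8586.

0.8586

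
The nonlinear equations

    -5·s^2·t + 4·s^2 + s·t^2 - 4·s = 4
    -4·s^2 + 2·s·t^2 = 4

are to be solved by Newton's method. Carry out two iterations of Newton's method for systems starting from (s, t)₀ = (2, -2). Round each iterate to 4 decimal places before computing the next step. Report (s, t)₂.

At (2, -2): F = (52.0000, -4.0000).
Jacobian J = [[-10·s·t + 8·s + t^2 - 4, -5·s^2 + 2·s·t], [-8·s + 2·t^2, 4·s·t]].
At the point, J = [[56.0000, -28.0000], [-8.0000, -16.0000]] (det J = -1120.0000).
Solving J·Δ = −F gives Δ = (-0.8429, 0.1714).
Then the next iterate is (s, t)₁ = (1.1571, -1.8286).
Round to (1.1571, -1.8286) and repeat: F = (12.837591, -1.617351), J = [[29.759309, -10.926148], [-2.569244, -8.463492]].
Δ = (-0.4512, -0.0541), so (s, t)₂ = (0.7059, -1.8827).

(0.7059, -1.8827)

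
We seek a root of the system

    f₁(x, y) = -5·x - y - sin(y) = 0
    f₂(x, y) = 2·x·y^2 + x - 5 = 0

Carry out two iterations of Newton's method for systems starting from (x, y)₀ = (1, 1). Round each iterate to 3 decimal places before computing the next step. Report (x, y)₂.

At (1, 1): F = (-6.84147, -2.000).
Jacobian J = [[-5, -cos(y) - 1], [2·y^2 + 1, 4·x·y]].
At the point, J = [[-5.000, -1.54030], [3.000, 4.000]] (det J = -15.37909).
Solving J·Δ = −F gives Δ = (-1.980, 1.985).
Then the next iterate is (x, y)₁ = (-0.980, 2.985).
Round to (-0.980, 2.985) and repeat: F = (1.75905, -23.44404), J = [[-5.000, -0.01224], [18.82045, -11.70120]].
Δ = (0.355, -1.432), so (x, y)₂ = (-0.625, 1.553).

(-0.625, 1.553)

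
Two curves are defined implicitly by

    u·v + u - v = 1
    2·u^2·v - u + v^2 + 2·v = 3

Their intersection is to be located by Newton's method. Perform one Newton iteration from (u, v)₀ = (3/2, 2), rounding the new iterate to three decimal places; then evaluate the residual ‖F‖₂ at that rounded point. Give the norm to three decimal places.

At (3/2, 2): F = (1.500, 12.500).
Jacobian J = [[v + 1, u - 1], [4·u·v - 1, 2·u^2 + 2·v + 2]].
At the point, J = [[3.000, 0.500], [11.000, 10.500]] (det J = 26.000).
Solving J·Δ = −F gives Δ = (-0.365, -0.808).
Then the next iterate is (u, v)₁ = (1.135, 1.192).
Re-evaluating at (1.135, 1.192): F = (0.29592, 2.74099), so ‖F‖₂ = 2.757.

2.757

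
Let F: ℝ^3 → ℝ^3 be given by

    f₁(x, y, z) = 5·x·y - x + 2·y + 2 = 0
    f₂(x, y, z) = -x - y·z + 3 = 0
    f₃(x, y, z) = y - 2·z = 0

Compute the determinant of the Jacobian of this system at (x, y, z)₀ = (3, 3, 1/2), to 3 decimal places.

22.000

J = [[5·y - 1, 5·x + 2, 0], [-1, -z, -y], [0, 1, -2]].
At the point, J = [[14.000, 17.000, 0.000], [-1.000, -0.500, -3.000], [0.000, 1.000, -2.000]].
det J = 22.000.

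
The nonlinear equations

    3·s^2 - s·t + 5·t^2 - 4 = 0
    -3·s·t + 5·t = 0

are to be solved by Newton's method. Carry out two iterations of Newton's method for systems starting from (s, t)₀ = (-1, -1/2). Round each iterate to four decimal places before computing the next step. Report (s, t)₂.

At (-1, -1/2): F = (-0.2500, -4.0000).
Jacobian J = [[6·s - t, -s + 10·t], [-3·t, -3·s + 5]].
At the point, J = [[-5.5000, -4.0000], [1.5000, 8.0000]] (det J = -38.0000).
Solving J·Δ = −F gives Δ = (-0.4737, 0.5888).
Then the next iterate is (s, t)₁ = (-1.4737, 0.0888).
Round to (-1.4737, 0.0888) and repeat: F = (2.685667, 0.836594), J = [[-8.9310, 2.3617], [-0.2664, 9.4211]].
Δ = (0.2793, -0.0809), so (s, t)₂ = (-1.1944, 0.0079).

(-1.1944, 0.0079)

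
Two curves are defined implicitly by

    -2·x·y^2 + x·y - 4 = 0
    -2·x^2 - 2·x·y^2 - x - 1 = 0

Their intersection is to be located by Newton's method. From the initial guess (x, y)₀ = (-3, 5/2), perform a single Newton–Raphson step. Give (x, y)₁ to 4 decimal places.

(-2.2312, 1.8218)

At (-3, 5/2): F = (26.0000, 21.5000).
Jacobian J = [[-2·y^2 + y, -4·x·y + x], [-4·x - 2·y^2 - 1, -4·x·y]].
At the point, J = [[-10.0000, 27.0000], [-1.5000, 30.0000]] (det J = -259.5000).
Solving J·Δ = −F gives Δ = (0.7688, -0.6782).
Then the next iterate is (x, y)₁ = (-2.2312, 1.8218).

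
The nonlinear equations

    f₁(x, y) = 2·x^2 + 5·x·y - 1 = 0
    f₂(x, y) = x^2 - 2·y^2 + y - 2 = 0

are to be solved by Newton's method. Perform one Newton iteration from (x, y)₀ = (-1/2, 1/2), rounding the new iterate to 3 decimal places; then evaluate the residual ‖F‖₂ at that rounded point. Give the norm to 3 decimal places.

5.414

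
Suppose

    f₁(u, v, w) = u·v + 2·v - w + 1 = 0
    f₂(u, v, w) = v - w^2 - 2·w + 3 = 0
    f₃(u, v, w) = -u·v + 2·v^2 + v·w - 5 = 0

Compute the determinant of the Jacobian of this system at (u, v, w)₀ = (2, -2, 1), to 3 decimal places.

46.000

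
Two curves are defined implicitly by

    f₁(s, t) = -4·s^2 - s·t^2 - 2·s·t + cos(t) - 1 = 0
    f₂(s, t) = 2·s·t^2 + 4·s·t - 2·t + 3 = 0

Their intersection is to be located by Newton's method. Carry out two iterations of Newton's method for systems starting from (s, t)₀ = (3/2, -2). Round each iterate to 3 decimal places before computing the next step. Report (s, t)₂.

At (3/2, -2): F = (-10.41615, 7.000).
Jacobian J = [[-8·s - t^2 - 2·t, -2·s·t - 2·s - sin(t)], [2·t^2 + 4·t, 4·s·t + 4·s - 2]].
At the point, J = [[-12.000, 3.90930], [0.000, -8.000]] (det J = 96.000).
Solving J·Δ = −F gives Δ = (-0.583, 0.875).
Then the next iterate is (s, t)₁ = (0.917, -1.125).
Round to (0.917, -1.125) and repeat: F = (-3.02971, 3.44466), J = [[-6.35163, 1.13152], [-1.96875, -2.45850]].
Δ = (-0.199, 1.560), so (s, t)₂ = (0.718, 0.435).

(0.718, 0.435)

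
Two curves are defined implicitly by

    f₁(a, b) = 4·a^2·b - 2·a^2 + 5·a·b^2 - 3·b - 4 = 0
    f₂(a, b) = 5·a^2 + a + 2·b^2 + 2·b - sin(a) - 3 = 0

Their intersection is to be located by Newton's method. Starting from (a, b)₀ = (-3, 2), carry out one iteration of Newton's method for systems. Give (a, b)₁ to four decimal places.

At (-3, 2): F = (-16.0000, 51.141120).
Jacobian J = [[8·a·b - 4·a + 5·b^2, 4·a^2 + 10·a·b - 3], [10·a - cos(a) + 1, 4·b + 2]].
At the point, J = [[-16.0000, -27.0000], [-28.010008, 10.0000]] (det J = -916.270203).
Solving J·Δ = −F gives Δ = (1.3324, -1.3821).
Then the next iterate is (a, b)₁ = (-1.6676, 0.6179).

(-1.6676, 0.6179)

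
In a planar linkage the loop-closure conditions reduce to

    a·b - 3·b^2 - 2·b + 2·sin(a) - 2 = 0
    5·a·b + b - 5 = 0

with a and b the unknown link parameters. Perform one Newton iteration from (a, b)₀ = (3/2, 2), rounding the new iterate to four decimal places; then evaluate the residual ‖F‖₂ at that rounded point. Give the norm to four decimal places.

3.6459

At (3/2, 2): F = (-13.005010, 12.0000).
Jacobian J = [[b + 2·cos(a), a - 6·b - 2], [5·b, 5·a + 1]].
At the point, J = [[2.141474, -12.5000], [10.0000, 8.5000]] (det J = 143.202532).
Solving J·Δ = −F gives Δ = (-0.2755, -1.0876).
Then the next iterate is (a, b)₁ = (1.2245, 0.9124).
Re-evaluating at (1.2245, 0.9124): F = (-3.323715, 1.498569), so ‖F‖₂ = 3.6459.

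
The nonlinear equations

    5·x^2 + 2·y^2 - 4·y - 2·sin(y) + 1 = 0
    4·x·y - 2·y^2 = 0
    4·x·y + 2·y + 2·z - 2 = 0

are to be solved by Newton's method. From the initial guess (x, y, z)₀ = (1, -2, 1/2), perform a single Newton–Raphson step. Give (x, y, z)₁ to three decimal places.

At (1, -2, 1/2): F = (23.81859, -16.000, -13.000).
Jacobian J = [[10·x, 4·y - 2·cos(y) - 4, 0], [4·y, 4·x - 4·y, 0], [4·y, 4·x + 2, 2]].
At the point, J = [[10.000, -11.16771, 0.000], [-8.000, 12.000, 0.000], [-8.000, 6.000, 2.000]] (det J = 61.31670).
Solving J·Δ = −F gives Δ = (-3.495, -0.996, -4.489).
Then the next iterate is (x, y, z)₁ = (-2.495, -2.996, -3.989).

(-2.495, -2.996, -3.989)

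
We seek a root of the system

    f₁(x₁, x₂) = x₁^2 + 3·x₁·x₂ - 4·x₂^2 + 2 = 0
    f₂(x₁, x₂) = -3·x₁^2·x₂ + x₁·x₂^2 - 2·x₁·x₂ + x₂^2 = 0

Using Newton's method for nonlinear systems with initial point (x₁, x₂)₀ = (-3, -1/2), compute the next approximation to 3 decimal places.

(-0.827, -0.860)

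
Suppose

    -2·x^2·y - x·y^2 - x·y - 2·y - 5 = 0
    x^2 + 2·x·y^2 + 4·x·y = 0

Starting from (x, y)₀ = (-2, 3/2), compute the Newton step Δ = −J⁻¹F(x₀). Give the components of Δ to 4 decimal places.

(1.4211, -0.3882)

At (-2, 3/2): F = (-12.5000, -17.0000).
Jacobian J = [[-4·x·y - y^2 - y, -2·x^2 - 2·x·y - x - 2], [2·x + 2·y^2 + 4·y, 4·x·y + 4·x]].
At the point, J = [[8.2500, -2.0000], [6.5000, -20.0000]] (det J = -152.0000).
Solving J·Δ = −F gives Δ = (1.4211, -0.3882).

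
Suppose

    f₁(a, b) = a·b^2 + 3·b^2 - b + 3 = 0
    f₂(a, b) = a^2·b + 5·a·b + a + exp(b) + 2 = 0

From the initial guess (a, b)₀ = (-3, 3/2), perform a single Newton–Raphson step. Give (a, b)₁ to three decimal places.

(-4.991, -1.479)

At (-3, 3/2): F = (1.500, -5.51831).
Jacobian J = [[b^2, 2·a·b + 6·b - 1], [2·a·b + 5·b + 1, a^2 + 5·a + exp(b)]].
At the point, J = [[2.250, -1.000], [-0.500, -1.51831]] (det J = -3.91620).
Solving J·Δ = −F gives Δ = (-1.991, -2.979).
Then the next iterate is (a, b)₁ = (-4.991, -1.479).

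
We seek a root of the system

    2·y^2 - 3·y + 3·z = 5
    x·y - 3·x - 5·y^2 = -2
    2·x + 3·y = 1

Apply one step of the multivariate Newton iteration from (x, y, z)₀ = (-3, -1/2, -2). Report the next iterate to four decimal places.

At (-3, -1/2, -2): F = (-9.0000, 11.2500, -8.5000).
Jacobian J = [[0, 4·y - 3, 3], [y - 3, x - 10·y, 0], [2, 3, 0]].
At the point, J = [[0.0000, -5.0000, 3.0000], [-3.5000, 2.0000, 0.0000], [2.0000, 3.0000, 0.0000]] (det J = -43.5000).
Solving J·Δ = −F gives Δ = (3.5000, 0.5000, 3.8333).
Then the next iterate is (x, y, z)₁ = (0.5000, 0.0000, 1.8333).

(0.5000, 0.0000, 1.8333)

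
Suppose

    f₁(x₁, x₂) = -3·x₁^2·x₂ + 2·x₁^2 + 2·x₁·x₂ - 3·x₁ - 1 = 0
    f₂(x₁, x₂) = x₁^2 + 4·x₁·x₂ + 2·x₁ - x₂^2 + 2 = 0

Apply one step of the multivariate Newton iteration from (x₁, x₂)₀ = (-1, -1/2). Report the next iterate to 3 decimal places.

At (-1, -1/2): F = (6.500, 2.750).
Jacobian J = [[-6·x₁·x₂ + 4·x₁ + 2·x₂ - 3, -3·x₁^2 + 2·x₁], [2·x₁ + 4·x₂ + 2, 4·x₁ - 2·x₂]].
At the point, J = [[-11.000, -5.000], [-2.000, -3.000]] (det J = 23.000).
Solving J·Δ = −F gives Δ = (0.250, 0.750).
Then the next iterate is (x₁, x₂)₁ = (-0.750, 0.250).

(-0.750, 0.250)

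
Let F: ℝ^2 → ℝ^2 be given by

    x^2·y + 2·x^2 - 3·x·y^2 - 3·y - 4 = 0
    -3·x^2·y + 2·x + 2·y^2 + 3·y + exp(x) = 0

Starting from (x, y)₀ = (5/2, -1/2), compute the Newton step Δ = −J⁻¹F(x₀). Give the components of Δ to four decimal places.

At (5/2, -1/2): F = (5.0000, 25.557494).
Jacobian J = [[2·x·y + 4·x - 3·y^2, x^2 - 6·x·y - 3], [-6·x·y + exp(x) + 2, -3·x^2 + 4·y + 3]].
At the point, J = [[6.7500, 10.7500], [21.682494, -17.7500]] (det J = -352.899310).
Solving J·Δ = −F gives Δ = (-1.0300, 0.1816).

(-1.0300, 0.1816)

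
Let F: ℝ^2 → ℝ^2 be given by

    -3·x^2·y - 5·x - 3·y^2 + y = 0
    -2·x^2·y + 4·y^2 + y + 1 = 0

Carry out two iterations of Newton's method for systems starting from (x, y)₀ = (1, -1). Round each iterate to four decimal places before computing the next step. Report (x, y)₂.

At (1, -1): F = (-6.0000, 6.0000).
Jacobian J = [[-6·x·y - 5, -3·x^2 - 6·y + 1], [-4·x·y, -2·x^2 + 8·y + 1]].
At the point, J = [[1.0000, 4.0000], [4.0000, -9.0000]] (det J = -25.0000).
Solving J·Δ = −F gives Δ = (1.2000, 1.2000).
Then the next iterate is (x, y)₁ = (2.2000, 0.2000).
Round to (2.2000, 0.2000) and repeat: F = (-13.8240, -0.5760), J = [[-7.6400, -14.7200], [-1.7600, -7.0800]].
Δ = (-3.1718, 0.7071), so (x, y)₂ = (-0.9718, 0.9071).

(-0.9718, 0.9071)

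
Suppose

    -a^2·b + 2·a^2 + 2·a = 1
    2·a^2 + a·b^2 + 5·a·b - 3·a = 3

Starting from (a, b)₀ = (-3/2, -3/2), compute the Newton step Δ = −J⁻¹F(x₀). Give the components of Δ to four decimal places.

At (-3/2, -3/2): F = (3.8750, 13.8750).
Jacobian J = [[-2·a·b + 4·a + 2, -a^2], [4·a + b^2 + 5·b - 3, 2·a·b + 5·a]].
At the point, J = [[-8.5000, -2.2500], [-14.2500, -3.0000]] (det J = -6.5625).
Solving J·Δ = −F gives Δ = (2.9857, -9.5571).

(2.9857, -9.5571)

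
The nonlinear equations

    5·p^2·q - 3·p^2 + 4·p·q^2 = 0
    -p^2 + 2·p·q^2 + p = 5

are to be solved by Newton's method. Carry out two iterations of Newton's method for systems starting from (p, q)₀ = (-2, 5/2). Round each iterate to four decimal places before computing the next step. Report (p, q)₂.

(-0.3070, 0.5330)

At (-2, 5/2): F = (-12.0000, -36.0000).
Jacobian J = [[10·p·q - 6·p + 4·q^2, 5·p^2 + 8·p·q], [-2·p + 2·q^2 + 1, 4·p·q]].
At the point, J = [[-13.0000, -20.0000], [17.5000, -20.0000]] (det J = 610.0000).
Solving J·Δ = −F gives Δ = (0.7869, -1.1115).
Then the next iterate is (p, q)₁ = (-1.2131, 1.3885).
Round to (-1.2131, 1.3885) and repeat: F = (-3.553270, -12.362261), J = [[-1.853564, -6.117057], [7.282065, -6.737557]].
Δ = (0.9061, -0.8555), so (p, q)₂ = (-0.3070, 0.5330).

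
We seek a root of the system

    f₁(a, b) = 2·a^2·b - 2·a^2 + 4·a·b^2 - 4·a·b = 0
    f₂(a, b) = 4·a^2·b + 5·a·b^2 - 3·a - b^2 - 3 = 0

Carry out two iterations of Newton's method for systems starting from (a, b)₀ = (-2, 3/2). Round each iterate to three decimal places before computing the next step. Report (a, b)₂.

(-1.328, 1.045)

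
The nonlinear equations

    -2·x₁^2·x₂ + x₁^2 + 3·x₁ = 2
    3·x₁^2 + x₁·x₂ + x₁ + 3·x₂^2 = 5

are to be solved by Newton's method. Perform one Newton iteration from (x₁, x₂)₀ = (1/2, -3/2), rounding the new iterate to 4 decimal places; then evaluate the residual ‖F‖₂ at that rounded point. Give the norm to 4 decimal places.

0.1852

At (1/2, -3/2): F = (0.5000, 2.2500).
Jacobian J = [[-4·x₁·x₂ + 2·x₁ + 3, -2·x₁^2], [6·x₁ + x₂ + 1, x₁ + 6·x₂]].
At the point, J = [[7.0000, -0.5000], [2.5000, -8.5000]] (det J = -58.2500).
Solving J·Δ = −F gives Δ = (-0.0536, 0.2489).
Then the next iterate is (x₁, x₂)₁ = (0.4464, -1.2511).
Re-evaluating at (0.4464, -1.2511): F = (0.037094, 0.181481), so ‖F‖₂ = 0.1852.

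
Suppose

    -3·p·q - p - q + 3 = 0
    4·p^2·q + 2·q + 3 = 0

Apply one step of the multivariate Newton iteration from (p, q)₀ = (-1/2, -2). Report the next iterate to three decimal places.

(-1.318, 1.182)

At (-1/2, -2): F = (2.500, -3.000).
Jacobian J = [[-3·q - 1, -3·p - 1], [8·p·q, 4·p^2 + 2]].
At the point, J = [[5.000, 0.500], [8.000, 3.000]] (det J = 11.000).
Solving J·Δ = −F gives Δ = (-0.818, 3.182).
Then the next iterate is (p, q)₁ = (-1.318, 1.182).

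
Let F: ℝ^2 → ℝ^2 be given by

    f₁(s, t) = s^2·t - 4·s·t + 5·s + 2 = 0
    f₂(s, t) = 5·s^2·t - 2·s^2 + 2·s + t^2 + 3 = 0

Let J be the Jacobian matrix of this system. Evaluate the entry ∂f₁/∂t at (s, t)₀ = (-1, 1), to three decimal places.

∂f₁/∂t = s^2 - 4·s.
At (-1, 1) this is 5.000.

5.000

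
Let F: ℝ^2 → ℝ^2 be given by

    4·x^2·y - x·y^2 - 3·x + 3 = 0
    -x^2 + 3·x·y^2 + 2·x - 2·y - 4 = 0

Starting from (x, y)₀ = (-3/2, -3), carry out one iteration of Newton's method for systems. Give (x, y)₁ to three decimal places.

(-1.250, -1.570)

At (-3/2, -3): F = (-6.000, -43.750).
Jacobian J = [[8·x·y - y^2 - 3, 4·x^2 - 2·x·y], [-2·x + 3·y^2 + 2, 6·x·y - 2]].
At the point, J = [[24.000, 0.000], [32.000, 25.000]] (det J = 600.000).
Solving J·Δ = −F gives Δ = (0.250, 1.430).
Then the next iterate is (x, y)₁ = (-1.250, -1.570).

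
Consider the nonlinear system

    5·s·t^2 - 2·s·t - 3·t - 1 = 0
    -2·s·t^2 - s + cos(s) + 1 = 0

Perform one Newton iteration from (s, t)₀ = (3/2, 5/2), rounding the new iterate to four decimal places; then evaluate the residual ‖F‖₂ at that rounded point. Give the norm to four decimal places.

At (3/2, 5/2): F = (30.8750, -19.179263).
Jacobian J = [[5·t^2 - 2·t, 10·s·t - 2·s - 3], [-2·t^2 - sin(s) - 1, -4·s·t]].
At the point, J = [[26.2500, 31.5000], [-14.497495, -15.0000]] (det J = 62.921092).
Solving J·Δ = −F gives Δ = (-2.2412, 0.8875).
Then the next iterate is (s, t)₁ = (-0.7412, 3.3875).
Re-evaluating at (-0.7412, 3.3875): F = (-48.667799, 19.489631), so ‖F‖₂ = 52.4252.

52.4252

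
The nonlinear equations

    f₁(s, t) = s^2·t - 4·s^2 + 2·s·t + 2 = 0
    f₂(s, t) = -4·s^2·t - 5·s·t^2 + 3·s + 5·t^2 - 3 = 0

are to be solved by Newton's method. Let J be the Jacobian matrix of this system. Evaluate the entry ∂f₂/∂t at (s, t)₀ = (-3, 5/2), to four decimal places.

∂f₂/∂t = -4·s^2 - 10·s·t + 10·t.
At (-3, 5/2) this is 64.0000.

64.0000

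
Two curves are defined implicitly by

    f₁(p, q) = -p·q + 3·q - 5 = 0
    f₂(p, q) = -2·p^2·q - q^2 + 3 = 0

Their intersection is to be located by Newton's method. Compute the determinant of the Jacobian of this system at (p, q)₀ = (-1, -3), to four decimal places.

J = [[-q, -p + 3], [-4·p·q, -2·p^2 - 2·q]].
At the point, J = [[3.0000, 4.0000], [-12.0000, 4.0000]].
det J = 60.0000.

60.0000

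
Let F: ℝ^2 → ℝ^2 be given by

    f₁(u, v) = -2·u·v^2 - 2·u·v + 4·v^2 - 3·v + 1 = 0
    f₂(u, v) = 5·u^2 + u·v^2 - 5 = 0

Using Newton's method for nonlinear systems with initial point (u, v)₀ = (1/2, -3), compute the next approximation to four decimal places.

At (1/2, -3): F = (40.0000, 0.7500).
Jacobian J = [[-2·v^2 - 2·v, -4·u·v - 2·u + 8·v - 3], [10·u + v^2, 2·u·v]].
At the point, J = [[-12.0000, -22.0000], [14.0000, -3.0000]] (det J = 344.0000).
Solving J·Δ = −F gives Δ = (0.3009, 1.6541).
Then the next iterate is (u, v)₁ = (0.8009, -1.3459).

(0.8009, -1.3459)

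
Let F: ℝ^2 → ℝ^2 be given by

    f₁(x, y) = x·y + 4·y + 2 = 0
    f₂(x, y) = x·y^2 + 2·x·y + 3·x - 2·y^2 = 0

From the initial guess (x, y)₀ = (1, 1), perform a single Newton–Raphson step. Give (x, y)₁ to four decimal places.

At (1, 1): F = (7.0000, 4.0000).
Jacobian J = [[y, x + 4], [y^2 + 2·y + 3, 2·x·y + 2·x - 4·y]].
At the point, J = [[1.0000, 5.0000], [6.0000, 0.0000]] (det J = -30.0000).
Solving J·Δ = −F gives Δ = (-0.6667, -1.2667).
Then the next iterate is (x, y)₁ = (0.3333, -0.2667).

(0.3333, -0.2667)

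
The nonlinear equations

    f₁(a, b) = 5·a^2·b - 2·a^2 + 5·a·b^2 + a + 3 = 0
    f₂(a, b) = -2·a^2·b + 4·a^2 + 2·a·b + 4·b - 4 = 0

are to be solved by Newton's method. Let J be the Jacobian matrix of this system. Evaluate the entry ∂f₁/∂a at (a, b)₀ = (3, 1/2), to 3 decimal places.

5.250

∂f₁/∂a = 10·a·b - 4·a + 5·b^2 + 1.
At (3, 1/2) this is 5.250.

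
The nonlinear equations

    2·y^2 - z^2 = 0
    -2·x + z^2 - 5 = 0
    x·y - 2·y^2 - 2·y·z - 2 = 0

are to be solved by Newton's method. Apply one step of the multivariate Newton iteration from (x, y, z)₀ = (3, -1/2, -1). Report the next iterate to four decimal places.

(-2.5000, -0.2500, -0.5000)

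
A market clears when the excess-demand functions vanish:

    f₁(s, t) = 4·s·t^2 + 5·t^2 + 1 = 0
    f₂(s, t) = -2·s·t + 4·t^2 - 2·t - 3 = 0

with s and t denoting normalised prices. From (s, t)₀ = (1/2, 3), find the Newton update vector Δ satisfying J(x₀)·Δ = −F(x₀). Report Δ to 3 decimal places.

At (1/2, 3): F = (64.000, 24.000).
Jacobian J = [[4·t^2, 8·s·t + 10·t], [-2·t, -2·s + 8·t - 2]].
At the point, J = [[36.000, 42.000], [-6.000, 21.000]] (det J = 1008.000).
Solving J·Δ = −F gives Δ = (-0.333, -1.238).

(-0.333, -1.238)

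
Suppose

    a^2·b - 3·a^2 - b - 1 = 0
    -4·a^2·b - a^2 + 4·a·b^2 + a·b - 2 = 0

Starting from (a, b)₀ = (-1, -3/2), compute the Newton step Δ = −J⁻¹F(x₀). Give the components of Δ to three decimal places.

(0.444, 0.802)

At (-1, -3/2): F = (-4.000, -4.500).
Jacobian J = [[2·a·b - 6·a, a^2 - 1], [-8·a·b - 2·a + 4·b^2 + b, -4·a^2 + 8·a·b + a]].
At the point, J = [[9.000, 0.000], [-2.500, 7.000]] (det J = 63.000).
Solving J·Δ = −F gives Δ = (0.444, 0.802).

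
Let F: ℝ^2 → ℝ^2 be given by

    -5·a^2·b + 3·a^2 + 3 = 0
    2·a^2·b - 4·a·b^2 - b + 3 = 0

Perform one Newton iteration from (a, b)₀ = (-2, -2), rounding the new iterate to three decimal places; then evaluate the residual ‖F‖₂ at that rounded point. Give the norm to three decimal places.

18.559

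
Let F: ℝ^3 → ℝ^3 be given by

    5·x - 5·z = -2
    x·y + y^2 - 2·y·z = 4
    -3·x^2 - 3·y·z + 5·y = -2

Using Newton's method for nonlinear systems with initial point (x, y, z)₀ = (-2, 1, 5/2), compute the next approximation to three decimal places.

At (-2, 1, 5/2): F = (-20.500, -10.000, -12.500).
Jacobian J = [[5, 0, -5], [y, x + 2·y - 2·z, -2·y], [-6·x, -3·z + 5, -3·y]].
At the point, J = [[5.000, 0.000, -5.000], [1.000, -5.000, -2.000], [12.000, -2.500, -3.000]] (det J = -237.500).
Solving J·Δ = −F gives Δ = (-0.074, -0.345, -4.174).
Then the next iterate is (x, y, z)₁ = (-2.074, 0.655, -1.674).

(-2.074, 0.655, -1.674)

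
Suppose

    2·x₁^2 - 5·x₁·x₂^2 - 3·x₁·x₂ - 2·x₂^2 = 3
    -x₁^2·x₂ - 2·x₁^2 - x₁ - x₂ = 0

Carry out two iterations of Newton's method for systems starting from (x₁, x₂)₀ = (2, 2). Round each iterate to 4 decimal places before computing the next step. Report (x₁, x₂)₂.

(0.4272, 0.7496)

At (2, 2): F = (-55.0000, -20.0000).
Jacobian J = [[4·x₁ - 5·x₂^2 - 3·x₂, -10·x₁·x₂ - 3·x₁ - 4·x₂], [-2·x₁·x₂ - 4·x₁ - 1, -x₁^2 - 1]].
At the point, J = [[-18.0000, -54.0000], [-17.0000, -5.0000]] (det J = -828.0000).
Solving J·Δ = −F gives Δ = (-0.9722, -0.6944).
Then the next iterate is (x₁, x₂)₁ = (1.0278, 1.3056).
Round to (1.0278, 1.3056) and repeat: F = (-17.082019, -5.825346), J = [[-8.328557, -21.724757], [-7.794991, -2.056373]].
Δ = (-0.6006, -0.5560), so (x₁, x₂)₂ = (0.4272, 0.7496).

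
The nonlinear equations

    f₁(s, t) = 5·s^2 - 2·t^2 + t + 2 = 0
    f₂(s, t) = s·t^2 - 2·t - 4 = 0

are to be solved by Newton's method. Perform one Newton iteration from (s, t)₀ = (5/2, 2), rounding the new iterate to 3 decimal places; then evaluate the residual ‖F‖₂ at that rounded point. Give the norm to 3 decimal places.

5.124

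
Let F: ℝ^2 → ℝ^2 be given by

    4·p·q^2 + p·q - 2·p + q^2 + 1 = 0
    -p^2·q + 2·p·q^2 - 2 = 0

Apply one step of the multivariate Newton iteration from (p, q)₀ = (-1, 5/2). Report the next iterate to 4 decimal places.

(-143.5000, -225.7500)

At (-1, 5/2): F = (-18.2500, -17.0000).
Jacobian J = [[4·q^2 + q - 2, 8·p·q + p + 2·q], [-2·p·q + 2·q^2, -p^2 + 4·p·q]].
At the point, J = [[25.5000, -16.0000], [17.5000, -11.0000]] (det J = -0.5000).
Solving J·Δ = −F gives Δ = (-142.5000, -228.2500).
Then the next iterate is (p, q)₁ = (-143.5000, -225.7500).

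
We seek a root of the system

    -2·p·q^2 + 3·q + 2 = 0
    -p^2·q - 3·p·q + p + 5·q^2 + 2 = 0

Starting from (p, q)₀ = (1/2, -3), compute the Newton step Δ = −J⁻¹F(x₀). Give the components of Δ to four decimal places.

(-0.0732, 1.6315)

At (1/2, -3): F = (-16.0000, 52.7500).
Jacobian J = [[-2·q^2, -4·p·q + 3], [-2·p·q - 3·q + 1, -p^2 - 3·p + 10·q]].
At the point, J = [[-18.0000, 9.0000], [13.0000, -31.7500]] (det J = 454.5000).
Solving J·Δ = −F gives Δ = (-0.0732, 1.6315).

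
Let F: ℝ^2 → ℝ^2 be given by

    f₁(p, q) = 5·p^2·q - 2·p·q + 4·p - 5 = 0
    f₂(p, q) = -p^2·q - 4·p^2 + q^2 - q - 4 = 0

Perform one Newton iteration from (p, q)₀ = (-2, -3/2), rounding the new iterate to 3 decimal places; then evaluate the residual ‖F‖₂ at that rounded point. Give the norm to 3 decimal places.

At (-2, -3/2): F = (-49.000, -10.250).
Jacobian J = [[10·p·q - 2·q + 4, 5·p^2 - 2·p], [-2·p·q - 8·p, -p^2 + 2·q - 1]].
At the point, J = [[37.000, 24.000], [10.000, -8.000]] (det J = -536.000).
Solving J·Δ = −F gives Δ = (1.190, 0.207).
Then the next iterate is (p, q)₁ = (-0.810, -1.293).
Re-evaluating at (-0.810, -1.293): F = (-14.57635, -2.81121), so ‖F‖₂ = 14.845.

14.845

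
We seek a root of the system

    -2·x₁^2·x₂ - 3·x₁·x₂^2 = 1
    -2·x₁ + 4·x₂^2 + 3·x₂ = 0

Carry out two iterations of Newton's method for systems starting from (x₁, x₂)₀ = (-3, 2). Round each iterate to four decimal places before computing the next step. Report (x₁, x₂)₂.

At (-3, 2): F = (-1.0000, 28.0000).
Jacobian J = [[-4·x₁·x₂ - 3·x₂^2, -2·x₁^2 - 6·x₁·x₂], [-2, 8·x₂ + 3]].
At the point, J = [[12.0000, 18.0000], [-2.0000, 19.0000]] (det J = 264.0000).
Solving J·Δ = −F gives Δ = (1.9811, -1.2652).
Then the next iterate is (x₁, x₂)₁ = (-1.0189, 0.7348).
Round to (-1.0189, 0.7348) and repeat: F = (-0.875269, 6.401924), J = [[1.374958, 2.415812], [-2.0000, 8.8784]].
Δ = (1.3637, -0.4139), so (x₁, x₂)₂ = (0.3448, 0.3209).

(0.3448, 0.3209)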